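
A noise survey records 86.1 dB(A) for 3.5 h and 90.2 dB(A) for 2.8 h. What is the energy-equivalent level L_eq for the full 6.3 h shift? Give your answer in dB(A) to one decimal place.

The energy average is taken in the linear domain: L_eq = 10·log₁₀[(Σ tᵢ·10^(Lᵢ/10))/T], T = 6.3 h.
Σ tᵢ·10^(Lᵢ/10) = 3.5·10^(86.1/10) + 2.8·10^(90.2/10) = 4.358e+09.
L_eq = 10·log₁₀(4.358e+09/6.3) = 88.40 dB(A).

88.4 dB(A)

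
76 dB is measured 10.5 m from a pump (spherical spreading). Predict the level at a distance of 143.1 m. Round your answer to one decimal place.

For a point source, L₂ = L₁ − 20·log₁₀(r₂/r₁).
L₂ = 76 − 20·log₁₀(143.1/10.5) = 76 − 22.689 = 53.31 dB.

53.3 dB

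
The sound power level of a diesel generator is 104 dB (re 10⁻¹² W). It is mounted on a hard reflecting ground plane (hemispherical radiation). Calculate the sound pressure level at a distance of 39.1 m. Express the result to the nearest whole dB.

64 dB

Free-field hemispherical radiation: L_p = L_w − 10·log₁₀(2π·r²), r = 39.1 m.
2π·r² = 9606 m², 10·log₁₀ of that is 39.825 dB.
L_p = 104 − 39.825 = 64.17 dB.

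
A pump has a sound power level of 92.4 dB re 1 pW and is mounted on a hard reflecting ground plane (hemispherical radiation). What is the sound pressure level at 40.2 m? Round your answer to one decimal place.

52.3 dB

L_p = L_w − 10·log₁₀(2π·r²) with r = 40.2 m.
2π·r² = 1.015e+04 m², 10·log₁₀ of that is 40.066 dB.
L_p = 92.4 − 40.066 = 52.33 dB.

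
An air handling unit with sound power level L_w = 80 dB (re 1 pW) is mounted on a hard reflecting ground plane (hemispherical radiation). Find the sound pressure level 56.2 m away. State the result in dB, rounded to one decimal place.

Free-field hemispherical radiation: L_p = L_w − 10·log₁₀(2π·r²), r = 56.2 m.
2π·r² = 1.985e+04 m², 10·log₁₀ of that is 42.977 dB.
L_p = 80 − 42.977 = 37.02 dB.

37.0 dB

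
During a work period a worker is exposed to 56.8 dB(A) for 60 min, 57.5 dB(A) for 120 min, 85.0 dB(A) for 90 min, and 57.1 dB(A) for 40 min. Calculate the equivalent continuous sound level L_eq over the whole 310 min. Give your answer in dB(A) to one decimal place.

79.6 dB(A)

Weight each interval's intensity by its duration and average over T = 310 min:
Σ tᵢ·10^(Lᵢ/10) = 60·10^(56.8/10) + 120·10^(57.5/10) + 90·10^(85.0/10) + 40·10^(57.1/10) = 2.858e+10.
L_eq = 10·log₁₀(2.858e+10/310) = 79.65 dB(A).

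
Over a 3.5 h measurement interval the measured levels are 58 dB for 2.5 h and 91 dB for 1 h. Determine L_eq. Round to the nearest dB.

86 dB

The energy average is taken in the linear domain: L_eq = 10·log₁₀[(Σ tᵢ·10^(Lᵢ/10))/T], T = 3.5 h.
Σ tᵢ·10^(Lᵢ/10) = 2.5·10^(58/10) + 1·10^(91/10) = 1.261e+09.
L_eq = 10·log₁₀(1.261e+09/3.5) = 85.56 dB.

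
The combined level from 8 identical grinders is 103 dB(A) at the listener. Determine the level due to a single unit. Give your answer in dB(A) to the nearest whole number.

8 equal contributions raise the level by 10·log₁₀ 8 = 9.031 dB, so each unit alone gives 103 − 9.031.

94 dB(A)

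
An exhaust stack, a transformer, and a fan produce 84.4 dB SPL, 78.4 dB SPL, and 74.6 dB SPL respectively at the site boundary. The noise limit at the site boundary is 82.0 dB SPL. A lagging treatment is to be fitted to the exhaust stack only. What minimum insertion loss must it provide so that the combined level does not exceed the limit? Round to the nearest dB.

The untreated sources together contribute 10^(78.4/10) + 10^(74.6/10) = 9.802e+07, i.e. 79.91 dB SPL.
To meet 82.0 dB SPL overall, the treated exhaust stack may contribute at most 10^(82.0/10) − 9.802e+07 = 6.047e+07, i.e. 77.82 dB SPL.
So the exhaust stack must be reduced from 84.4 to 77.82 dB SPL: IL = 6.58 dB.

7 dB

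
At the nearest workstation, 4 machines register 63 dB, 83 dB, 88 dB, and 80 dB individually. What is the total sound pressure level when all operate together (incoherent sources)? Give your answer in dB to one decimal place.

For uncorrelated sources the intensities add, so convert each level to linear form, sum, and take 10·log₁₀ of the total.
Σ 10^(L/10) = 10^(63/10) + 10^(83/10) + 10^(88/10) + 10^(80/10) = 9.325e+08.
L_total = 10·log₁₀(9.325e+08) = 89.70 dB.

89.7 dB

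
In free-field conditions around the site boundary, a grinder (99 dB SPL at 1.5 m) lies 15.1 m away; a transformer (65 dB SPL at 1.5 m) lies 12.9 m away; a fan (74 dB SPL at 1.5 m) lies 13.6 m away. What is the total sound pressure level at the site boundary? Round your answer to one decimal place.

Propagate each source to the receiver with L = L_ref − 20·log₁₀(r/r_ref), then add intensities.
grinder: 99 − 20·log₁₀(15.1/1.5) = 99 − 20.06 = 78.94 dB SPL.
transformer: 65 − 20·log₁₀(12.9/1.5) = 65 − 18.69 = 46.31 dB SPL.
fan: 74 − 20·log₁₀(13.6/1.5) = 74 − 19.15 = 54.85 dB SPL.
Σ 10^(L/10) = 7.873e+07 → L_total = 10·log₁₀(7.873e+07) = 78.96 dB SPL.

79.0 dB SPL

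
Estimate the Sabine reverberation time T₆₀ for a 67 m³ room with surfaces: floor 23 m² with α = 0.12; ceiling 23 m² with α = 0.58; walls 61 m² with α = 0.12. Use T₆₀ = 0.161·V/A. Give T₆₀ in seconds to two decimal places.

A = Σ Sᵢαᵢ = 23·0.12 + 23·0.58 + 61·0.12 = 23.42 m².
T₆₀ = 0.161 × 67 / 23.42 = 0.461 s.

0.46 s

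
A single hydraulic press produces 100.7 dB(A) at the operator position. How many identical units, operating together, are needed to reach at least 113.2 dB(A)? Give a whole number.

18

N identical sources give L₁ + 10·log₁₀ N, so require 10·log₁₀ N ≥ 113.2 − 100.7 = 12.5 dB.
N ≥ 10^(12.5/10) = 17.783, so N = 18.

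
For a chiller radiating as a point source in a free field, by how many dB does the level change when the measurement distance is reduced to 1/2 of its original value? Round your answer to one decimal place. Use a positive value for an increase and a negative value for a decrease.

+6.0 dB

A point source loses 6 dB per doubling of distance; generally ΔL = −20·log₁₀(r₂/r₁).
ΔL = −20·log₁₀(0.5) = +6.02 dB.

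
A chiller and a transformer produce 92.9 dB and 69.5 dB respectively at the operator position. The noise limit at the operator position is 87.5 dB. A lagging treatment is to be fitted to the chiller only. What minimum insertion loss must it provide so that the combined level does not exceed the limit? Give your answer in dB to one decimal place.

Fixed contribution from the other source: Σ 10^(L/10) = 10^(69.5/10) = 8.913e+06 (69.50 dB).
To meet 87.5 dB overall, the treated chiller may contribute at most 10^(87.5/10) − 8.913e+06 = 5.534e+08, i.e. 87.43 dB.
So the chiller must be reduced from 92.9 to 87.43 dB: IL = 5.47 dB.

5.5 dB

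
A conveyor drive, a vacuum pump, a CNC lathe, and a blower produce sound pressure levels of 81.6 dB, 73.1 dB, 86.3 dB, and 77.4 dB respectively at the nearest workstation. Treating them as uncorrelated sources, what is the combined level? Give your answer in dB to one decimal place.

For uncorrelated sources the intensities add, so convert each level to linear form, sum, and take 10·log₁₀ of the total.
Σ 10^(L/10) = 10^(81.6/10) + 10^(73.1/10) + 10^(86.3/10) + 10^(77.4/10) = 6.465e+08.
L_total = 10·log₁₀(6.465e+08) = 88.11 dB.

88.1 dB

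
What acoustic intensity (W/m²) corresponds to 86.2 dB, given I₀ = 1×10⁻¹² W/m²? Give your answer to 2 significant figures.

I/I₀ = 10^(86.2/10) = 4.169e+08, so I = 4.169e+08 × 10⁻¹² W/m².

0.00042 W/m²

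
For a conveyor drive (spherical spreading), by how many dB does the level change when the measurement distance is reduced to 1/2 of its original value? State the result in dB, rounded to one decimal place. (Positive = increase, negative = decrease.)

+6.0 dB

A point source loses 6 dB per doubling of distance; generally ΔL = −20·log₁₀(r₂/r₁).
ΔL = −20·log₁₀(0.5) = +6.02 dB.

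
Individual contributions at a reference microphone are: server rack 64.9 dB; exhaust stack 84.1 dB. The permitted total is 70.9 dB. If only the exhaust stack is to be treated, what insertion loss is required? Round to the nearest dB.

The untreated sources together contribute 10^(64.9/10) = 3.090e+06, i.e. 64.90 dB.
To meet 70.9 dB overall, the treated exhaust stack may contribute at most 10^(70.9/10) − 3.090e+06 = 9.212e+06, i.e. 69.64 dB.
Required insertion loss = 84.1 − 69.64 = 14.46 dB.

14 dB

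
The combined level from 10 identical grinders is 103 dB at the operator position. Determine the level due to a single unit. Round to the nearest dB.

93 dB

10 equal contributions raise the level by 10·log₁₀ 10 = 10.000 dB, so each unit alone gives 103 − 10.000.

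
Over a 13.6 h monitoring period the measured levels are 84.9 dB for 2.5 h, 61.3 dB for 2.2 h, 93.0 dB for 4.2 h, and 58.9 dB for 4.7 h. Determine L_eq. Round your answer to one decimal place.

88.3 dB

L_eq = 10·log₁₀[(1/T)·Σ tᵢ·10^(Lᵢ/10)] with T = 13.6 h.
Σ tᵢ·10^(Lᵢ/10) = 2.5·10^(84.9/10) + 2.2·10^(61.3/10) + 4.2·10^(93.0/10) + 4.7·10^(58.9/10) = 9.159e+09.
L_eq = 10·log₁₀(9.159e+09/13.6) = 88.28 dB.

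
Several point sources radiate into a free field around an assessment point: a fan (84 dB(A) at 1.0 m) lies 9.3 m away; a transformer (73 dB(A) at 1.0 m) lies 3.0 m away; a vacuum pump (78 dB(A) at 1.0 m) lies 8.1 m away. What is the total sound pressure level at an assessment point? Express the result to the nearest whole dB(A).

Propagate each source to the receiver with L = L_ref − 20·log₁₀(r/r_ref), then add intensities.
fan: 84 − 20·log₁₀(9.3/1.0) = 84 − 19.37 = 64.63 dB(A).
transformer: 73 − 20·log₁₀(3.0/1.0) = 73 − 9.54 = 63.46 dB(A).
vacuum pump: 78 − 20·log₁₀(8.1/1.0) = 78 − 18.17 = 59.83 dB(A).
Σ 10^(L/10) = 6.083e+06 → L_total = 10·log₁₀(6.083e+06) = 67.84 dB(A).

68 dB(A)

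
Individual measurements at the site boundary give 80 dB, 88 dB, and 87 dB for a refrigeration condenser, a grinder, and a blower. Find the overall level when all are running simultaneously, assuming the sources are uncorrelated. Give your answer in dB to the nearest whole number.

Incoherent sources combine by intensity addition: L_total = 10·log₁₀(Σ 10^(L_i/10)).
Σ 10^(L/10) = 10^(80/10) + 10^(88/10) + 10^(87/10) = 1.232e+09.
L_total = 10·log₁₀(1.232e+09) = 90.91 dB.

91 dB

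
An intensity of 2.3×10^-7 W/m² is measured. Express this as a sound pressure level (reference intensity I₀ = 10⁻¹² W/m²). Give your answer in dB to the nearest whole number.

Dividing by I₀ shifts the exponent by 12: I/I₀ = 2.3×10^5.
L = 10·(0.3617 + 5) = 53.62 dB.

54 dB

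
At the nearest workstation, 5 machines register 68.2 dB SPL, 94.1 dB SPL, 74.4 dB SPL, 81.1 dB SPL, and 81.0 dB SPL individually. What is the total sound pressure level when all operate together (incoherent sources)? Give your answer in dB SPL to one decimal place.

Incoherent sources combine by intensity addition: L_total = 10·log₁₀(Σ 10^(L_i/10)).
Σ 10^(L/10) = 10^(68.2/10) + 10^(94.1/10) + 10^(74.4/10) + 10^(81.1/10) + 10^(81.0/10) = 2.859e+09.
L_total = 10·log₁₀(2.859e+09) = 94.56 dB SPL.

94.6 dB SPL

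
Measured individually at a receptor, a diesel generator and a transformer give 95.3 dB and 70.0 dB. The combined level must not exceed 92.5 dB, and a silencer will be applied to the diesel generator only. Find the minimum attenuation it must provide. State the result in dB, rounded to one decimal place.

2.8 dB

Fixed contribution from the other source: Σ 10^(L/10) = 10^(70.0/10) = 1.000e+07 (70.00 dB).
To meet 92.5 dB overall, the treated diesel generator may contribute at most 10^(92.5/10) − 1.000e+07 = 1.768e+09, i.e. 92.48 dB.
So the diesel generator must be reduced from 95.3 to 92.48 dB: IL = 2.82 dB.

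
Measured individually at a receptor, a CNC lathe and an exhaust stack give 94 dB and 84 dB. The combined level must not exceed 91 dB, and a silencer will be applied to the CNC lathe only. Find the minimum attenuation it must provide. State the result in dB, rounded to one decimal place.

4.0 dB

Fixed contribution from the other source: Σ 10^(L/10) = 10^(84/10) = 2.512e+08 (84.00 dB).
The limit corresponds to 10^(91/10) = 1.259e+09; subtracting the fixed part leaves 1.008e+09 for the CNC lathe, i.e. 90.03 dB.
So the CNC lathe must be reduced from 94 to 90.03 dB: IL = 3.97 dB.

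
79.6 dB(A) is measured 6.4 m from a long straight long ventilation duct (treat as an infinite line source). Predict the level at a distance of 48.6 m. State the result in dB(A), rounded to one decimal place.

Line-source attenuation: ΔL = 10·log₁₀(r₂/r₁) = 10·log₁₀(48.6/6.4) = 8.805 dB.
L₂ = 79.6 − 10·log₁₀(48.6/6.4) = 79.6 − 8.805 = 70.80 dB(A).

70.8 dB(A)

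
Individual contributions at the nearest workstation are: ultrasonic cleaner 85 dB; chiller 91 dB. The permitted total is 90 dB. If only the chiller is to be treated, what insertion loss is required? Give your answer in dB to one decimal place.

2.7 dB

Everything except the chiller sums to 10^(85/10) = 3.162e+08 in linear terms, 85.00 dB.
The limit corresponds to 10^(90/10) = 1.000e+09; subtracting the fixed part leaves 6.838e+08 for the chiller, i.e. 88.35 dB.
So the chiller must be reduced from 91 to 88.35 dB: IL = 2.65 dB.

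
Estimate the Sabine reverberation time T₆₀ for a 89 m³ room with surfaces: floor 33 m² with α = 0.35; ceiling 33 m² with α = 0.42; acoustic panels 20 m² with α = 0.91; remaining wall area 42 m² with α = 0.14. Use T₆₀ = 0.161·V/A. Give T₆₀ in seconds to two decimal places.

A = Σ Sᵢαᵢ = 33·0.35 + 33·0.42 + 20·0.91 + 42·0.14 = 49.49 m².
T₆₀ = 0.161·V/A = 0.161·89/49.49 = 0.290 s.

0.29 s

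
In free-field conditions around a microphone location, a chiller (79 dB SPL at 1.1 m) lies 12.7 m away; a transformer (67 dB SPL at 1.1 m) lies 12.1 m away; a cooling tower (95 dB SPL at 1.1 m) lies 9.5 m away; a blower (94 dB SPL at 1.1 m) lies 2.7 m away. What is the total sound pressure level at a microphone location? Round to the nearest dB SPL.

First find each source's level at the receiver (point-source: −20·log₁₀(r/r_ref)), then combine on an intensity basis.
chiller: 79 − 20·log₁₀(12.7/1.1) = 79 − 21.25 = 57.75 dB SPL.
transformer: 67 − 20·log₁₀(12.1/1.1) = 67 − 20.83 = 46.17 dB SPL.
cooling tower: 95 − 20·log₁₀(9.5/1.1) = 95 − 18.73 = 76.27 dB SPL.
blower: 94 − 20·log₁₀(2.7/1.1) = 94 − 7.80 = 86.20 dB SPL.
Σ 10^(L/10) = 4.600e+08 → L_total = 10·log₁₀(4.600e+08) = 86.63 dB SPL.

87 dB SPL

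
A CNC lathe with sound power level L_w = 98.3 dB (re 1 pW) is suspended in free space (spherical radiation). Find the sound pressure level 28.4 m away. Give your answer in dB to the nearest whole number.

58 dB

L_p = L_w − 10·log₁₀(4π·r²) with r = 28.4 m.
4π·r² = 1.014e+04 m², 10·log₁₀ of that is 40.058 dB.
L_p = 98.3 − 40.058 = 58.24 dB.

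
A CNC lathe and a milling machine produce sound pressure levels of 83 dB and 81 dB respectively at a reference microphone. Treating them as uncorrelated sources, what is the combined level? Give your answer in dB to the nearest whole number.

85 dB

For uncorrelated sources the intensities add, so convert each level to linear form, sum, and take 10·log₁₀ of the total.
Σ 10^(L/10) = 10^(83/10) + 10^(81/10) = 3.254e+08.
L_total = 10·log₁₀(3.254e+08) = 85.12 dB.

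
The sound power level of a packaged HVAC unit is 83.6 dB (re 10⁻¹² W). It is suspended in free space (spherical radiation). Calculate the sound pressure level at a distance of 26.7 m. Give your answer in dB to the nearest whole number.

44 dB

Free-field spherical radiation: L_p = L_w − 10·log₁₀(4π·r²), r = 26.7 m.
4π·r² = 8958 m², 10·log₁₀ of that is 39.522 dB.
L_p = 83.6 − 39.522 = 44.08 dB.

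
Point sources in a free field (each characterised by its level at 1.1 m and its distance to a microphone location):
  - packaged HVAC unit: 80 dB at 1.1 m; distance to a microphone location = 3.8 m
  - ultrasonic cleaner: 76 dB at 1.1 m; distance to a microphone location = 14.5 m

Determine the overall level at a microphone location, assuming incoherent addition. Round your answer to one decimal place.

Apply inverse-square spreading to bring every level to the receiver, then sum 10^(L/10).
packaged HVAC unit: 80 − 20·log₁₀(3.8/1.1) = 80 − 10.77 = 69.23 dB.
ultrasonic cleaner: 76 − 20·log₁₀(14.5/1.1) = 76 − 22.40 = 53.60 dB.
Σ 10^(L/10) = 8.609e+06 → L_total = 10·log₁₀(8.609e+06) = 69.35 dB.

69.3 dB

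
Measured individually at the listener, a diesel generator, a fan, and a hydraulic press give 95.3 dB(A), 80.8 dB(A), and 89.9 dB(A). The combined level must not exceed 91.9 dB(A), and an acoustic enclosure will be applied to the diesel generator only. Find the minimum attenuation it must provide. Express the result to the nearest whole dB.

9 dB

Everything except the diesel generator sums to 10^(80.8/10) + 10^(89.9/10) = 1.097e+09 in linear terms, 90.40 dB(A).
The limit corresponds to 10^(91.9/10) = 1.549e+09; subtracting the fixed part leaves 4.514e+08 for the diesel generator, i.e. 86.55 dB(A).
So the diesel generator must be reduced from 95.3 to 86.55 dB(A): IL = 8.75 dB.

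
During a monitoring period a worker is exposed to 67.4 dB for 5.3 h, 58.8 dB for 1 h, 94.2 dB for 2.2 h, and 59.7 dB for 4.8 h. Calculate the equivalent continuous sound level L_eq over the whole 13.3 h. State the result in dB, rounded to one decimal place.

86.4 dB

Weight each interval's intensity by its duration and average over T = 13.3 h:
Σ tᵢ·10^(Lᵢ/10) = 5.3·10^(67.4/10) + 1·10^(58.8/10) + 2.2·10^(94.2/10) + 4.8·10^(59.7/10) = 5.821e+09.
L_eq = 10·log₁₀(5.821e+09/13.3) = 86.41 dB.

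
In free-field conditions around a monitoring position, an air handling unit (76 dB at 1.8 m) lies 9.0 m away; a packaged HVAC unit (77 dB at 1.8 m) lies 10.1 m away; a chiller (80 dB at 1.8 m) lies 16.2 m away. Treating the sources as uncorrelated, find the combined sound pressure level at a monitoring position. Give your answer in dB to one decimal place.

First find each source's level at the receiver (point-source: −20·log₁₀(r/r_ref)), then combine on an intensity basis.
air handling unit: 76 − 20·log₁₀(9.0/1.8) = 76 − 13.98 = 62.02 dB.
packaged HVAC unit: 77 − 20·log₁₀(10.1/1.8) = 77 − 14.98 = 62.02 dB.
chiller: 80 − 20·log₁₀(16.2/1.8) = 80 − 19.08 = 60.92 dB.
Σ 10^(L/10) = 4.419e+06 → L_total = 10·log₁₀(4.419e+06) = 66.45 dB.

66.5 dB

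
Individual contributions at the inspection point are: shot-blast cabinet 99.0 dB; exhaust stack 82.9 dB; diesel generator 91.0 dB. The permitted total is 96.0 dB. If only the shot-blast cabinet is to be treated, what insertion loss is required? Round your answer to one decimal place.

Fixed contribution from the other sources: Σ 10^(L/10) = 10^(82.9/10) + 10^(91.0/10) = 1.454e+09 (91.63 dB).
The limit corresponds to 10^(96.0/10) = 3.981e+09; subtracting the fixed part leaves 2.527e+09 for the shot-blast cabinet, i.e. 94.03 dB.
Required insertion loss = 99.0 − 94.03 = 4.97 dB.

5.0 dB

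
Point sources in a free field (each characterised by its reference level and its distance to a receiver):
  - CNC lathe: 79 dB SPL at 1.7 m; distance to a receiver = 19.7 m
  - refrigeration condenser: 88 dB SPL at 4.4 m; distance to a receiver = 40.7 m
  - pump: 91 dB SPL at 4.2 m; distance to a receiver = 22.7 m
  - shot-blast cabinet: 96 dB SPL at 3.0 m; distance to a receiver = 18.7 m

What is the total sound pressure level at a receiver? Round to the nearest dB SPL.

Apply inverse-square spreading to bring every level to the receiver, then sum 10^(L/10).
CNC lathe: 79 − 20·log₁₀(19.7/1.7) = 79 − 21.28 = 57.72 dB SPL.
refrigeration condenser: 88 − 20·log₁₀(40.7/4.4) = 88 − 19.32 = 68.68 dB SPL.
pump: 91 − 20·log₁₀(22.7/4.2) = 91 − 14.66 = 76.34 dB SPL.
shot-blast cabinet: 96 − 20·log₁₀(18.7/3.0) = 96 − 15.89 = 80.11 dB SPL.
Σ 10^(L/10) = 1.535e+08 → L_total = 10·log₁₀(1.535e+08) = 81.86 dB SPL.

82 dB SPL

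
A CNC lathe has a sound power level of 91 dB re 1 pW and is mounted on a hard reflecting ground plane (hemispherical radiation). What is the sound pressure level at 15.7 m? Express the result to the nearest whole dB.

L_p = L_w − 10·log₁₀(2π·r²) with r = 15.7 m.
2π·r² = 1549 m², 10·log₁₀ of that is 31.900 dB.
L_p = 91 − 31.900 = 59.10 dB.

59 dB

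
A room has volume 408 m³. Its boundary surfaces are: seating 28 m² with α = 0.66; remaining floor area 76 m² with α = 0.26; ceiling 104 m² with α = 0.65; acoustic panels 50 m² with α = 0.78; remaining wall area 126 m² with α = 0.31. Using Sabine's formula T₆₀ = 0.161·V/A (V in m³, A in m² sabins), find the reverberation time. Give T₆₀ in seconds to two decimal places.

0.36 s

Summing Sᵢαᵢ: 28·0.66 + 76·0.26 + 104·0.65 + 50·0.78 + 126·0.31 = 183.90 m².
T₆₀ = 0.161 × 408 / 183.90 = 0.357 s.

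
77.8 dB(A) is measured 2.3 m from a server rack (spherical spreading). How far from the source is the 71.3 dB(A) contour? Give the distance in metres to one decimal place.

4.9 m

Point-source spreading drops the level by 20·log₁₀(r₂/r₁); inverting, r₂/r₁ = 10^(ΔL/20).
r₂ = 2.3·10^((77.8−71.3)/20) = 2.3·10^(6.5/20) = 4.86 m.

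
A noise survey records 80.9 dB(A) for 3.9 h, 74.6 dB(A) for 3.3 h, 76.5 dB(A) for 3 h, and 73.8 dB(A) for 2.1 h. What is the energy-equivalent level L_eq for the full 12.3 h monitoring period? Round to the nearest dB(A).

L_eq = 10·log₁₀[(1/T)·Σ tᵢ·10^(Lᵢ/10)] with T = 12.3 h.
Σ tᵢ·10^(Lᵢ/10) = 3.9·10^(80.9/10) + 3.3·10^(74.6/10) + 3·10^(76.5/10) + 2.1·10^(73.8/10) = 7.594e+08.
L_eq = 10·log₁₀(7.594e+08/12.3) = 77.91 dB(A).

78 dB(A)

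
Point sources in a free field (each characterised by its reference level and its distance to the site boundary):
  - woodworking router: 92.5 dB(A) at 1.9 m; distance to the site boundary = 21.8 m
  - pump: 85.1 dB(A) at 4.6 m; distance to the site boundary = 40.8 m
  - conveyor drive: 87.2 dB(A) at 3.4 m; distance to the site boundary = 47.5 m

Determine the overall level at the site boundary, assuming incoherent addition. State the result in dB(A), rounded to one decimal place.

73.1 dB(A)

Propagate each source to the receiver with L = L_ref − 20·log₁₀(r/r_ref), then add intensities.
woodworking router: 92.5 − 20·log₁₀(21.8/1.9) = 92.5 − 21.19 = 71.31 dB(A).
pump: 85.1 − 20·log₁₀(40.8/4.6) = 85.1 − 18.96 = 66.14 dB(A).
conveyor drive: 87.2 − 20·log₁₀(47.5/3.4) = 87.2 − 22.90 = 64.30 dB(A).
Σ 10^(L/10) = 2.031e+07 → L_total = 10·log₁₀(2.031e+07) = 73.08 dB(A).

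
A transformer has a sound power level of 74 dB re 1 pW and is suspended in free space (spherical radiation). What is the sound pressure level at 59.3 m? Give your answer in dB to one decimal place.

27.5 dB

Free-field spherical radiation: L_p = L_w − 10·log₁₀(4π·r²), r = 59.3 m.
4π·r² = 4.419e+04 m², 10·log₁₀ of that is 46.453 dB.
L_p = 74 − 46.453 = 27.55 dB.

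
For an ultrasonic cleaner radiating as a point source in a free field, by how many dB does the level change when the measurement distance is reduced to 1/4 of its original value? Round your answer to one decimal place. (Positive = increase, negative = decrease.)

Point-source spreading: ΔL = −20·log₁₀(r₂/r₁).
ΔL = −20·log₁₀(0.25) = +12.04 dB.

+12.0 dB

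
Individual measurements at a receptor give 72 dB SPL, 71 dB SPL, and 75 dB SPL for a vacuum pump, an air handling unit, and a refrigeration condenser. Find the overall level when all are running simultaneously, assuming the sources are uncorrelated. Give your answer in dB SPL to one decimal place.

For uncorrelated sources the intensities add, so convert each level to linear form, sum, and take 10·log₁₀ of the total.
Σ 10^(L/10) = 10^(72/10) + 10^(71/10) + 10^(75/10) = 6.006e+07.
L_total = 10·log₁₀(6.006e+07) = 77.79 dB SPL.

77.8 dB SPL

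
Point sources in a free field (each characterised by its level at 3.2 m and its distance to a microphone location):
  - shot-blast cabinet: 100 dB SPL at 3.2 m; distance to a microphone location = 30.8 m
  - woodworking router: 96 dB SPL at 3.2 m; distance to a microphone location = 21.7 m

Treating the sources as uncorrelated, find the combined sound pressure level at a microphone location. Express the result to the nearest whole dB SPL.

83 dB SPL

Apply inverse-square spreading to bring every level to the receiver, then sum 10^(L/10).
shot-blast cabinet: 100 − 20·log₁₀(30.8/3.2) = 100 − 19.67 = 80.33 dB SPL.
woodworking router: 96 − 20·log₁₀(21.7/3.2) = 96 − 16.63 = 79.37 dB SPL.
Σ 10^(L/10) = 1.945e+08 → L_total = 10·log₁₀(1.945e+08) = 82.89 dB SPL.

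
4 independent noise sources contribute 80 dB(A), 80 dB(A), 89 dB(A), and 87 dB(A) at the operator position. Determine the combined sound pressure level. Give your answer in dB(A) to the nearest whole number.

92 dB(A)

Incoherent sources combine by intensity addition: L_total = 10·log₁₀(Σ 10^(L_i/10)).
Σ 10^(L/10) = 10^(80/10) + 10^(80/10) + 10^(89/10) + 10^(87/10) = 1.496e+09.
L_total = 10·log₁₀(1.496e+09) = 91.75 dB(A).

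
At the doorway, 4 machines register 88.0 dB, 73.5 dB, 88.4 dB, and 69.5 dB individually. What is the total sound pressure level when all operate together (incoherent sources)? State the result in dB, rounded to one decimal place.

91.3 dB

Incoherent sources combine by intensity addition: L_total = 10·log₁₀(Σ 10^(L_i/10)).
Σ 10^(L/10) = 10^(88.0/10) + 10^(73.5/10) + 10^(88.4/10) + 10^(69.5/10) = 1.354e+09.
L_total = 10·log₁₀(1.354e+09) = 91.32 dB.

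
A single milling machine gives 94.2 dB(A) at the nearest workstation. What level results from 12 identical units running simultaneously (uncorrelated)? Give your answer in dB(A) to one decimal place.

L_total = L₁ + 10·log₁₀ N for N identical incoherent sources.
L_total = 94.2 + 10·log₁₀(12) = 94.2 + 10.792 = 104.99 dB(A).

105.0 dB(A)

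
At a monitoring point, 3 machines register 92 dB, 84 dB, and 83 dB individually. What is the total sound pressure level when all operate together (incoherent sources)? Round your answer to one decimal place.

93.1 dB

Incoherent sources combine by intensity addition: L_total = 10·log₁₀(Σ 10^(L_i/10)).
Σ 10^(L/10) = 10^(92/10) + 10^(84/10) + 10^(83/10) = 2.036e+09.
L_total = 10·log₁₀(2.036e+09) = 93.09 dB.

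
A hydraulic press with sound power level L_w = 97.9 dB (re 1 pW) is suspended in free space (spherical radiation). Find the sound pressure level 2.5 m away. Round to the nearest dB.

79 dB

Free-field spherical radiation: L_p = L_w − 10·log₁₀(4π·r²), r = 2.5 m.
4π·r² = 78.54 m², 10·log₁₀ of that is 18.951 dB.
L_p = 97.9 − 18.951 = 78.95 dB.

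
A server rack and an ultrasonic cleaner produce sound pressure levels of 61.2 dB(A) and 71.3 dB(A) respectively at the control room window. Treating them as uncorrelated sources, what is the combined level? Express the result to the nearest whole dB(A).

For uncorrelated sources the intensities add, so convert each level to linear form, sum, and take 10·log₁₀ of the total.
Σ 10^(L/10) = 10^(61.2/10) + 10^(71.3/10) = 1.481e+07.
L_total = 10·log₁₀(1.481e+07) = 71.70 dB(A).

72 dB(A)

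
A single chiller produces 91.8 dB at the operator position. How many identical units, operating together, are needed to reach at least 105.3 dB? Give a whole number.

N identical sources give L₁ + 10·log₁₀ N, so require 10·log₁₀ N ≥ 105.3 − 91.8 = 13.5 dB.
N ≥ 10^(13.5/10) = 22.387, so N = 23.

23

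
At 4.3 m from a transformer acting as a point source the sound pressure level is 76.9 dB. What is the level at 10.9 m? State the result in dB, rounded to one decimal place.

68.8 dB

For a point source, L₂ = L₁ − 20·log₁₀(r₂/r₁).
L₂ = 76.9 − 20·log₁₀(10.9/4.3) = 76.9 − 8.079 = 68.82 dB.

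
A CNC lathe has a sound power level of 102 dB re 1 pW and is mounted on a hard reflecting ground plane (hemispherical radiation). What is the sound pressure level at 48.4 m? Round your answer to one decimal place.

Free-field hemispherical radiation: L_p = L_w − 10·log₁₀(2π·r²), r = 48.4 m.
2π·r² = 1.472e+04 m², 10·log₁₀ of that is 41.679 dB.
L_p = 102 − 41.679 = 60.32 dB.

60.3 dB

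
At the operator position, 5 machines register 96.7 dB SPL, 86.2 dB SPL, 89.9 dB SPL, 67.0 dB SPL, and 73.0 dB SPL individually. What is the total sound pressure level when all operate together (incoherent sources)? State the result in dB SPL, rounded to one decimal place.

For uncorrelated sources the intensities add, so convert each level to linear form, sum, and take 10·log₁₀ of the total.
Σ 10^(L/10) = 10^(96.7/10) + 10^(86.2/10) + 10^(89.9/10) + 10^(67.0/10) + 10^(73.0/10) = 6.096e+09.
L_total = 10·log₁₀(6.096e+09) = 97.85 dB SPL.

97.9 dB SPL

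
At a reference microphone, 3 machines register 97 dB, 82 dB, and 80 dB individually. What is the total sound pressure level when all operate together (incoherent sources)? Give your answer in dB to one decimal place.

For uncorrelated sources the intensities add, so convert each level to linear form, sum, and take 10·log₁₀ of the total.
Σ 10^(L/10) = 10^(97/10) + 10^(82/10) + 10^(80/10) = 5.270e+09.
L_total = 10·log₁₀(5.270e+09) = 97.22 dB.

97.2 dB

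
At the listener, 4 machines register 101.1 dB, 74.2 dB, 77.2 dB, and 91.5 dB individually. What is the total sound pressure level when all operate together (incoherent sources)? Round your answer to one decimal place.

For uncorrelated sources the intensities add, so convert each level to linear form, sum, and take 10·log₁₀ of the total.
Σ 10^(L/10) = 10^(101.1/10) + 10^(74.2/10) + 10^(77.2/10) + 10^(91.5/10) = 1.437e+10.
L_total = 10·log₁₀(1.437e+10) = 101.58 dB.

101.6 dB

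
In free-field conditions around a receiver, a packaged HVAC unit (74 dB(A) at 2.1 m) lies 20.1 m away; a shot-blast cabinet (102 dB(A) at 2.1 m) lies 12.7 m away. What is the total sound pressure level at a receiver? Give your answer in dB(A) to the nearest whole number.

Propagate each source to the receiver with L = L_ref − 20·log₁₀(r/r_ref), then add intensities.
packaged HVAC unit: 74 − 20·log₁₀(20.1/2.1) = 74 − 19.62 = 54.38 dB(A).
shot-blast cabinet: 102 − 20·log₁₀(12.7/2.1) = 102 − 15.63 = 86.37 dB(A).
Σ 10^(L/10) = 4.336e+08 → L_total = 10·log₁₀(4.336e+08) = 86.37 dB(A).

86 dB(A)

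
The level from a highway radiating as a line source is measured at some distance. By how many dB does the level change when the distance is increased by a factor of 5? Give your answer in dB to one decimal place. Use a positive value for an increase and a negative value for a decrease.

With cylindrical spreading the level changes by −10·log₁₀(r₂/r₁).
ΔL = −10·log₁₀(5) = -6.99 dB.

-7.0 dB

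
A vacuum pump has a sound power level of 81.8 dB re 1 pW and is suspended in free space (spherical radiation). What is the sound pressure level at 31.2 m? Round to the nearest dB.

41 dB

The power spreads over a sphere of area 4π·r², so L_p = L_w − 10·log₁₀(4π·r²).
4π·r² = 1.223e+04 m², 10·log₁₀ of that is 40.875 dB.
L_p = 81.8 − 40.875 = 40.92 dB.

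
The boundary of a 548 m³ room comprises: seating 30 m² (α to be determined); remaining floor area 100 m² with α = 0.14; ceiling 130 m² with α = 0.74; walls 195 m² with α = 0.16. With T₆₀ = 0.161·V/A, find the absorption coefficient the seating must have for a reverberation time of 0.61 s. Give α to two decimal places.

0.11

From T₆₀ = 0.161·V/A, the target T₆₀ = 0.61 s needs A = 0.161·548/0.61 = 144.64 m².
Absorption from the other surfaces = 100·0.14 + 130·0.74 + 195·0.16 = 141.40 m², so the seating must supply 3.24 m² over 30 m².
α = 3.24/30 = 0.108.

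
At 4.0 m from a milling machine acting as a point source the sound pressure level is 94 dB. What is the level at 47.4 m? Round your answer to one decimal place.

Point-source attenuation: ΔL = 20·log₁₀(r₂/r₁) = 20·log₁₀(47.4/4.0) = 21.474 dB.
L₂ = 94 − 20·log₁₀(47.4/4.0) = 94 − 21.474 = 72.53 dB.

72.5 dB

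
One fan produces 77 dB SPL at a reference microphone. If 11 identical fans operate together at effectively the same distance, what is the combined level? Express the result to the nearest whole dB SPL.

87 dB SPL

N identical incoherent sources raise the level by 10·log₁₀ N.
L_total = 77 + 10·log₁₀(11) = 77 + 10.414 = 87.41 dB SPL.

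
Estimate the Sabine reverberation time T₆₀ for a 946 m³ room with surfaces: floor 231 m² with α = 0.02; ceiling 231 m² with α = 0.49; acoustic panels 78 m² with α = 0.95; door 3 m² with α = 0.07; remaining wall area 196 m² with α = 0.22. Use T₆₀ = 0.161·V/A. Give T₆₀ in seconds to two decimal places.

A = Σ Sᵢαᵢ = 231·0.02 + 231·0.49 + 78·0.95 + 3·0.07 + 196·0.22 = 235.24 m².
T₆₀ = 0.161·V/A = 0.161·946/235.24 = 0.647 s.

0.65 s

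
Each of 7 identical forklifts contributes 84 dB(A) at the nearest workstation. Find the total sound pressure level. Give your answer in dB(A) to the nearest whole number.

92 dB(A)

L_total = L₁ + 10·log₁₀ N for N identical incoherent sources.
L_total = 84 + 10·log₁₀(7) = 84 + 8.451 = 92.45 dB(A).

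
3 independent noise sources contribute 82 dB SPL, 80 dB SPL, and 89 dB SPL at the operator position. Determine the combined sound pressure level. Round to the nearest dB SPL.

Incoherent sources combine by intensity addition: L_total = 10·log₁₀(Σ 10^(L_i/10)).
Σ 10^(L/10) = 10^(82/10) + 10^(80/10) + 10^(89/10) = 1.053e+09.
L_total = 10·log₁₀(1.053e+09) = 90.22 dB SPL.

90 dB SPL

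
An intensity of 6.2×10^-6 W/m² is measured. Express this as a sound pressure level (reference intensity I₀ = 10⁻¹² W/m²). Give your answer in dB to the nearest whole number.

68 dB

Dividing by I₀ shifts the exponent by 12: I/I₀ = 6.2×10^6.
L = 10·(0.7924 + 6) = 67.92 dB.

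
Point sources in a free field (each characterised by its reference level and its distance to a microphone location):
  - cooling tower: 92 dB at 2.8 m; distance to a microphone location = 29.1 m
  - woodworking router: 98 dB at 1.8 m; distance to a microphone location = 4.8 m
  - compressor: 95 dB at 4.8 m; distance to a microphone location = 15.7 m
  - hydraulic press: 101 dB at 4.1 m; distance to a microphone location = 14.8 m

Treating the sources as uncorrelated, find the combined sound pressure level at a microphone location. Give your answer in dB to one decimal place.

First find each source's level at the receiver (point-source: −20·log₁₀(r/r_ref)), then combine on an intensity basis.
cooling tower: 92 − 20·log₁₀(29.1/2.8) = 92 − 20.33 = 71.67 dB.
woodworking router: 98 − 20·log₁₀(4.8/1.8) = 98 − 8.52 = 89.48 dB.
compressor: 95 − 20·log₁₀(15.7/4.8) = 95 − 10.29 = 84.71 dB.
hydraulic press: 101 − 20·log₁₀(14.8/4.1) = 101 − 11.15 = 89.85 dB.
Σ 10^(L/10) = 2.164e+09 → L_total = 10·log₁₀(2.164e+09) = 93.35 dB.

93.4 dB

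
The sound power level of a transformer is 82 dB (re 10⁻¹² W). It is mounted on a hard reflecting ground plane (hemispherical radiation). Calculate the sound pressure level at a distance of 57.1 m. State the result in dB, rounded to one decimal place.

L_p = L_w − 10·log₁₀(2π·r²) with r = 57.1 m.
2π·r² = 2.049e+04 m², 10·log₁₀ of that is 43.115 dB.
L_p = 82 − 43.115 = 38.89 dB.

38.9 dB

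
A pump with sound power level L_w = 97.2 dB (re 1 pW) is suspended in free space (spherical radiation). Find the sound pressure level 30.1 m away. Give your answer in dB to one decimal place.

56.6 dB

Free-field spherical radiation: L_p = L_w − 10·log₁₀(4π·r²), r = 30.1 m.
4π·r² = 1.139e+04 m², 10·log₁₀ of that is 40.563 dB.
L_p = 97.2 − 40.563 = 56.64 dB.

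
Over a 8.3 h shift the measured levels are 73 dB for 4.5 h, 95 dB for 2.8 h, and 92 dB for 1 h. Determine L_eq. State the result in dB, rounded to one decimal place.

91.0 dB

L_eq = 10·log₁₀[(1/T)·Σ tᵢ·10^(Lᵢ/10)] with T = 8.3 h.
Σ tᵢ·10^(Lᵢ/10) = 4.5·10^(73/10) + 2.8·10^(95/10) + 1·10^(92/10) = 1.053e+10.
L_eq = 10·log₁₀(1.053e+10/8.3) = 91.03 dB.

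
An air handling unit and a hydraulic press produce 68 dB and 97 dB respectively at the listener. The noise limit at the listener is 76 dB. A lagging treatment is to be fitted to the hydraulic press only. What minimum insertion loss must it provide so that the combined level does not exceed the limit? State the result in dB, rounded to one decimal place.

21.7 dB

Everything except the hydraulic press sums to 10^(68/10) = 6.310e+06 in linear terms, 68.00 dB.
To meet 76 dB overall, the treated hydraulic press may contribute at most 10^(76/10) − 6.310e+06 = 3.350e+07, i.e. 75.25 dB.
Required insertion loss = 97 − 75.25 = 21.75 dB.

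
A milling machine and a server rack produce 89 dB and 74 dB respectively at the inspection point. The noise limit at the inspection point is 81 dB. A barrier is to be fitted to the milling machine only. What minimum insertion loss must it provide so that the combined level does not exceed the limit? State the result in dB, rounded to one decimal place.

Everything except the milling machine sums to 10^(74/10) = 2.512e+07 in linear terms, 74.00 dB.
To meet 81 dB overall, the treated milling machine may contribute at most 10^(81/10) − 2.512e+07 = 1.008e+08, i.e. 80.03 dB.
So the milling machine must be reduced from 89 to 80.03 dB: IL = 8.97 dB.

9.0 dB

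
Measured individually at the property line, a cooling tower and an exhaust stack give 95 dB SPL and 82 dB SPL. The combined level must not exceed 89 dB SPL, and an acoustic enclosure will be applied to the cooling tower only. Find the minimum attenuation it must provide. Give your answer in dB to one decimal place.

7.0 dB

Everything except the cooling tower sums to 10^(82/10) = 1.585e+08 in linear terms, 82.00 dB SPL.
The limit corresponds to 10^(89/10) = 7.943e+08; subtracting the fixed part leaves 6.358e+08 for the cooling tower, i.e. 88.03 dB SPL.
So the cooling tower must be reduced from 95 to 88.03 dB SPL: IL = 6.97 dB.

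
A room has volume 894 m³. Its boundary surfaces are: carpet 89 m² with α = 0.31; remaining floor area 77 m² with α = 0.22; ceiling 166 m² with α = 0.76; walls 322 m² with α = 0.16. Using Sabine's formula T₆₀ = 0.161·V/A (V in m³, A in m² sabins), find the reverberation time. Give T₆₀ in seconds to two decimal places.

0.65 s

Summing Sᵢαᵢ: 89·0.31 + 77·0.22 + 166·0.76 + 322·0.16 = 222.21 m².
T₆₀ = 0.161 × 894 / 222.21 = 0.648 s.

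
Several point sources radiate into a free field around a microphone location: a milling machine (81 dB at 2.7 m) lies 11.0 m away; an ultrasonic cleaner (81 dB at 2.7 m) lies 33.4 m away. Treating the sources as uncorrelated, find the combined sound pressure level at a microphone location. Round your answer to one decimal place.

Apply inverse-square spreading to bring every level to the receiver, then sum 10^(L/10).
milling machine: 81 − 20·log₁₀(11.0/2.7) = 81 − 12.20 = 68.80 dB.
ultrasonic cleaner: 81 − 20·log₁₀(33.4/2.7) = 81 − 21.85 = 59.15 dB.
Σ 10^(L/10) = 8.407e+06 → L_total = 10·log₁₀(8.407e+06) = 69.25 dB.

69.2 dB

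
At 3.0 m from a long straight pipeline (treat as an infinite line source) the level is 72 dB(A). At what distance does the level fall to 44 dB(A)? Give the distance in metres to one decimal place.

1892.9 m

Line-source spreading drops the level by 10·log₁₀(r₂/r₁); inverting, r₂/r₁ = 10^(ΔL/10).
r₂ = 3.0·10^((72−44)/10) = 3.0·10^(28.0/10) = 1892.87 m.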